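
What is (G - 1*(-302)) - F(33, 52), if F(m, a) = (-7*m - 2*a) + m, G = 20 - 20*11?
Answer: 404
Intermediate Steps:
G = -200 (G = 20 - 220 = -200)
F(m, a) = -6*m - 2*a
(G - 1*(-302)) - F(33, 52) = (-200 - 1*(-302)) - (-6*33 - 2*52) = (-200 + 302) - (-198 - 104) = 102 - 1*(-302) = 102 + 302 = 404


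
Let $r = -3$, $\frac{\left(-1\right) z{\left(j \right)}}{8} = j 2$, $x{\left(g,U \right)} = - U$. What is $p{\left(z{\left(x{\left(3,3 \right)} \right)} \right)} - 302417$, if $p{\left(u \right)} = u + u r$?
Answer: $-302513$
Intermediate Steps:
$z{\left(j \right)} = - 16 j$ ($z{\left(j \right)} = - 8 j 2 = - 8 \cdot 2 j = - 16 j$)
$p{\left(u \right)} = - 2 u$ ($p{\left(u \right)} = u + u \left(-3\right) = u - 3 u = - 2 u$)
$p{\left(z{\left(x{\left(3,3 \right)} \right)} \right)} - 302417 = - 2 \left(- 16 \left(\left(-1\right) 3\right)\right) - 302417 = - 2 \left(\left(-16\right) \left(-3\right)\right) - 302417 = \left(-2\right) 48 - 302417 = -96 - 302417 = -302513$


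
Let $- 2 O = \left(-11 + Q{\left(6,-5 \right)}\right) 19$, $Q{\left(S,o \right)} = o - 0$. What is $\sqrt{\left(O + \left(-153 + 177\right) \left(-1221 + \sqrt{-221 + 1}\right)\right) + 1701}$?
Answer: $\sqrt{-27451 + 48 i \sqrt{55}} \approx 1.074 + 165.69 i$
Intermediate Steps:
$Q{\left(S,o \right)} = o$ ($Q{\left(S,o \right)} = o + 0 = o$)
$O = 152$ ($O = - \frac{\left(-11 - 5\right) 19}{2} = - \frac{\left(-16\right) 19}{2} = \left(- \frac{1}{2}\right) \left(-304\right) = 152$)
$\sqrt{\left(O + \left(-153 + 177\right) \left(-1221 + \sqrt{-221 + 1}\right)\right) + 1701} = \sqrt{\left(152 + \left(-153 + 177\right) \left(-1221 + \sqrt{-221 + 1}\right)\right) + 1701} = \sqrt{\left(152 + 24 \left(-1221 + \sqrt{-220}\right)\right) + 1701} = \sqrt{\left(152 + 24 \left(-1221 + 2 i \sqrt{55}\right)\right) + 1701} = \sqrt{\left(152 - \left(29304 - 48 i \sqrt{55}\right)\right) + 1701} = \sqrt{\left(-29152 + 48 i \sqrt{55}\right) + 1701} = \sqrt{-27451 + 48 i \sqrt{55}}$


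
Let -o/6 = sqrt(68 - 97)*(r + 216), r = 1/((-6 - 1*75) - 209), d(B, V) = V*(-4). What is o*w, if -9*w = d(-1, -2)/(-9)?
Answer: -501112*I*sqrt(29)/3915 ≈ -689.29*I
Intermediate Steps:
d(B, V) = -4*V
r = -1/290 (r = 1/((-6 - 75) - 209) = 1/(-81 - 209) = 1/(-290) = -1/290 ≈ -0.0034483)
w = 8/81 (w = -(-4*(-2))/(9*(-9)) = -8*(-1)/(9*9) = -1/9*(-8/9) = 8/81 ≈ 0.098765)
o = -187917*I*sqrt(29)/145 (o = -6*sqrt(68 - 97)*(-1/290 + 216) = -6*sqrt(-29)*62639/290 = -6*I*sqrt(29)*62639/290 = -187917*I*sqrt(29)/145 ≈ -6979.1*I)
o*w = -187917*I*sqrt(29)/145*(8/81) = -501112*I*sqrt(29)/3915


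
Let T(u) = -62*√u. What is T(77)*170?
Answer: -10540*√77 ≈ -92488.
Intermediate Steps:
T(77)*170 = -62*√77*170 = -10540*√77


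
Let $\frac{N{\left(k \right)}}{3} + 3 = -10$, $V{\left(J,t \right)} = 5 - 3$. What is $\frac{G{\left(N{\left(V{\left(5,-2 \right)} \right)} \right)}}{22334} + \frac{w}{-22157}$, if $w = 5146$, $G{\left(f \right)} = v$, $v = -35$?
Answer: $- \frac{115706259}{494854438} \approx -0.23382$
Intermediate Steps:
$V{\left(J,t \right)} = 2$
$N{\left(k \right)} = -39$ ($N{\left(k \right)} = -9 + 3 \left(-10\right) = -9 - 30 = -39$)
$G{\left(f \right)} = -35$
$\frac{G{\left(N{\left(V{\left(5,-2 \right)} \right)} \right)}}{22334} + \frac{w}{-22157} = - \frac{35}{22334} + \frac{5146}{-22157} = \left(-35\right) \frac{1}{22334} + 5146 \left(- \frac{1}{22157}\right) = - \frac{35}{22334} - \frac{5146}{22157} = - \frac{115706259}{494854438}$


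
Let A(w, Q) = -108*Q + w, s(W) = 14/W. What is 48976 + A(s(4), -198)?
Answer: 140727/2 ≈ 70364.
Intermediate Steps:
A(w, Q) = w - 108*Q
48976 + A(s(4), -198) = 48976 + (14/4 - 108*(-198)) = 48976 + (14*(1/4) + 21384) = 48976 + (7/2 + 21384) = 48976 + 42775/2 = 140727/2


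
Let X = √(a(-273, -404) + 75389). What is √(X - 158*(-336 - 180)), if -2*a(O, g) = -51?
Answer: √(326112 + 2*√301658)/2 ≈ 286.01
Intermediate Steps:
a(O, g) = 51/2 (a(O, g) = -½*(-51) = 51/2)
X = √301658/2 (X = √(51/2 + 75389) = √(150829/2) = √301658/2 ≈ 274.62)
√(X - 158*(-336 - 180)) = √(√301658/2 - 158*(-336 - 180)) = √(√301658/2 - 158*(-516)) = √(√301658/2 + 81528) = √(81528 + √301658/2)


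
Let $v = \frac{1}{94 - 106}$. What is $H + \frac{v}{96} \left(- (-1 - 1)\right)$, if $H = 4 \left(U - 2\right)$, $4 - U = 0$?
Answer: $\frac{4607}{576} \approx 7.9983$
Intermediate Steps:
$U = 4$ ($U = 4 - 0 = 4 + 0 = 4$)
$v = - \frac{1}{12}$ ($v = \frac{1}{-12} = - \frac{1}{12} \approx -0.083333$)
$H = 8$ ($H = 4 \left(4 - 2\right) = 4 \cdot 2 = 8$)
$H + \frac{v}{96} \left(- (-1 - 1)\right) = 8 + - \frac{1}{12 \cdot 96} \left(- (-1 - 1)\right) = 8 + \left(- \frac{1}{12}\right) \frac{1}{96} \left(\left(-1\right) \left(-2\right)\right) = 8 - \frac{1}{576} = \frac{4607}{576}$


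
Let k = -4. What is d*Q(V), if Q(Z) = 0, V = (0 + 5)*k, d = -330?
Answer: 0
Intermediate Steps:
V = -20 (V = (0 + 5)*(-4) = 5*(-4) = -20)
d*Q(V) = -330*0 = 0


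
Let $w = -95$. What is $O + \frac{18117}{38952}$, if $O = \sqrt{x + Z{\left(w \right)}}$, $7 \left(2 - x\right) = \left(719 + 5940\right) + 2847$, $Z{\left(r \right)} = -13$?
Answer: $\frac{2013}{4328} + 37 i \approx 0.46511 + 37.0 i$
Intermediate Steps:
$x = -1356$ ($x = 2 - \frac{\left(719 + 5940\right) + 2847}{7} = 2 - \frac{6659 + 2847}{7} = 2 - 1358 = -1356$)
$O = 37 i$ ($O = \sqrt{-1356 - 13} = \sqrt{-1369} = 37 i \approx 37.0 i$)
$O + \frac{18117}{38952} = 37 i + \frac{18117}{38952} = 37 i + 18117 \cdot \frac{1}{38952} = 37 i + \frac{2013}{4328} = \frac{2013}{4328} + 37 i$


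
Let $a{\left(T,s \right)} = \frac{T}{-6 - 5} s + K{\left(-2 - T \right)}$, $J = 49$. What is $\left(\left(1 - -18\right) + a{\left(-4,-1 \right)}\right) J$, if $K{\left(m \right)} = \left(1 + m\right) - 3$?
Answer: $\frac{10045}{11} \approx 913.18$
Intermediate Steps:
$K{\left(m \right)} = -2 + m$
$a{\left(T,s \right)} = -4 - T - \frac{T s}{11}$ ($a{\left(T,s \right)} = \frac{T}{-6 - 5} s - \left(4 + T\right) = \frac{T}{-11} s - \left(4 + T\right) = - \frac{T}{11} s - \left(4 + T\right) = - \frac{T s}{11} - \left(4 + T\right) = -4 - T - \frac{T s}{11}$)
$\left(\left(1 - -18\right) + a{\left(-4,-1 \right)}\right) J = \left(\left(1 - -18\right) - \frac{4}{11}\right) 49 = \left(\left(1 + 18\right) - \frac{4}{11}\right) 49 = \left(19 - \frac{4}{11}\right) 49 = \frac{205}{11} \cdot 49 = \frac{10045}{11}$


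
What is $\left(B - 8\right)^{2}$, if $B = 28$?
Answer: $400$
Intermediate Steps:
$\left(B - 8\right)^{2} = \left(28 - 8\right)^{2} = 20^{2} = 400$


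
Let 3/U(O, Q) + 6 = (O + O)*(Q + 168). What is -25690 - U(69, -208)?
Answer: -47320979/1842 ≈ -25690.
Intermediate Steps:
U(O, Q) = 3/(-6 + 2*O*(168 + Q)) (U(O, Q) = 3/(-6 + (O + O)*(Q + 168)) = 3/(-6 + (2*O)*(168 + Q)) = 3/(-6 + 2*O*(168 + Q)))
-25690 - U(69, -208) = -25690 - 3/(2*(-3 + 168*69 + 69*(-208))) = -25690 - 3/(2*(-3 + 11592 - 14352)) = -25690 - 3/(2*(-2763)) = -25690 - 3*(-1)/(2*2763) = -25690 - 1*(-1/1842) = -25690 + 1/1842 = -47320979/1842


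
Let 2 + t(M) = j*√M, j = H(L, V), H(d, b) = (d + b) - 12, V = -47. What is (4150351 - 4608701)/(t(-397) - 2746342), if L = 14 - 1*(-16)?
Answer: 1258786772400/7542405700213 - 13292150*I*√397/7542405700213 ≈ 0.16689 - 3.5114e-5*I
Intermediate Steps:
L = 30 (L = 14 + 16 = 30)
H(d, b) = -12 + b + d (H(d, b) = (b + d) - 12 = -12 + b + d)
j = -29 (j = -12 - 47 + 30 = -29)
t(M) = -2 - 29*√M
(4150351 - 4608701)/(t(-397) - 2746342) = (4150351 - 4608701)/((-2 - 29*I*√397) - 2746342) = -458350/((-2 - 29*I*√397) - 2746342) = -458350/(-2746344 - 29*I*√397)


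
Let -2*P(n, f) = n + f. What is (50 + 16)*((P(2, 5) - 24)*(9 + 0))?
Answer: -16335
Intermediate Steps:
P(n, f) = -f/2 - n/2 (P(n, f) = -(n + f)/2 = -(f + n)/2 = -f/2 - n/2)
(50 + 16)*((P(2, 5) - 24)*(9 + 0)) = (50 + 16)*(((-½*5 - ½*2) - 24)*(9 + 0)) = 66*(((-5/2 - 1) - 24)*9) = 66*((-7/2 - 24)*9) = 66*(-55/2*9) = 66*(-495/2) = -16335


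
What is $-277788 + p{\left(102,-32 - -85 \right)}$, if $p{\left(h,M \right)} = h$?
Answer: $-277686$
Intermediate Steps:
$-277788 + p{\left(102,-32 - -85 \right)} = -277788 + 102 = -277686$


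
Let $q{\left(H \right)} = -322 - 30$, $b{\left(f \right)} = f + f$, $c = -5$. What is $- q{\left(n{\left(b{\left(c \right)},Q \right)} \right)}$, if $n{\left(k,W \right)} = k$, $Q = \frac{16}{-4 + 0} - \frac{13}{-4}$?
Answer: $352$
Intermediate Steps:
$b{\left(f \right)} = 2 f$
$Q = - \frac{3}{4}$ ($Q = \frac{16}{-4} - - \frac{13}{4} = 16 \left(- \frac{1}{4}\right) + \frac{13}{4} = -4 + \frac{13}{4} = - \frac{3}{4} \approx -0.75$)
$q{\left(H \right)} = -352$
$- q{\left(n{\left(b{\left(c \right)},Q \right)} \right)} = \left(-1\right) \left(-352\right) = 352$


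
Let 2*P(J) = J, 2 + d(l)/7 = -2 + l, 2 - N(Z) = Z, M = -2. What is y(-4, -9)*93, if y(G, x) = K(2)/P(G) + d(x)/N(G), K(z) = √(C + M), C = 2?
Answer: -2821/2 ≈ -1410.5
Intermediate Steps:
N(Z) = 2 - Z
d(l) = -28 + 7*l (d(l) = -14 + 7*(-2 + l) = -14 + (-14 + 7*l) = -28 + 7*l)
P(J) = J/2
K(z) = 0 (K(z) = √(2 - 2) = √0 = 0)
y(G, x) = (-28 + 7*x)/(2 - G) (y(G, x) = 0/((G/2)) + (-28 + 7*x)/(2 - G) = 0*(2/G) + (-28 + 7*x)/(2 - G) = 0 + (-28 + 7*x)/(2 - G) = (-28 + 7*x)/(2 - G))
y(-4, -9)*93 = (7*(4 - 1*(-9))/(-2 - 4))*93 = (7*(4 + 9)/(-6))*93 = (7*(-⅙)*13)*93 = -91/6*93 = -2821/2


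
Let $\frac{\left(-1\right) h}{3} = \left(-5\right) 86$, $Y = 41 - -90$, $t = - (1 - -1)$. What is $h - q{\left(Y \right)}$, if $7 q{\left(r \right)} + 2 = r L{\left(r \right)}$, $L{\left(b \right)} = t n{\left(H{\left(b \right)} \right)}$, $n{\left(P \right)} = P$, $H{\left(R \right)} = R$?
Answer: $\frac{43354}{7} \approx 6193.4$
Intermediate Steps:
$t = -2$ ($t = - (1 + 1) = \left(-1\right) 2 = -2$)
$Y = 131$ ($Y = 41 + 90 = 131$)
$L{\left(b \right)} = - 2 b$
$q{\left(r \right)} = - \frac{2}{7} - \frac{2 r^{2}}{7}$ ($q{\left(r \right)} = - \frac{2}{7} + \frac{r \left(- 2 r\right)}{7} = - \frac{2}{7} + \frac{\left(-2\right) r^{2}}{7} = - \frac{2}{7} - \frac{2 r^{2}}{7}$)
$h = 1290$ ($h = - 3 \left(\left(-5\right) 86\right) = \left(-3\right) \left(-430\right) = 1290$)
$h - q{\left(Y \right)} = 1290 - \left(- \frac{2}{7} - \frac{2 \cdot 131^{2}}{7}\right) = 1290 - \left(- \frac{2}{7} - \frac{34322}{7}\right) = 1290 - - \frac{34324}{7} = 1290 + \frac{34324}{7} = \frac{43354}{7}$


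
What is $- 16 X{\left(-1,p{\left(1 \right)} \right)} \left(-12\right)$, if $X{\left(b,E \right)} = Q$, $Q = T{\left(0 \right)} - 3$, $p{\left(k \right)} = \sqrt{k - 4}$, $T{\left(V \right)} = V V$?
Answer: $-576$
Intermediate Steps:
$T{\left(V \right)} = V^{2}$
$p{\left(k \right)} = \sqrt{-4 + k}$
$Q = -3$ ($Q = 0^{2} - 3 = 0 - 3 = -3$)
$X{\left(b,E \right)} = -3$
$- 16 X{\left(-1,p{\left(1 \right)} \right)} \left(-12\right) = \left(-16\right) \left(-3\right) \left(-12\right) = 48 \left(-12\right) = -576$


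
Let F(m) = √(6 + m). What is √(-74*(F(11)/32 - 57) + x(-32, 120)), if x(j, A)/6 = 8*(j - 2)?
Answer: √(41376 - 37*√17)/4 ≈ 50.759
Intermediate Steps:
x(j, A) = -96 + 48*j (x(j, A) = 6*(8*(j - 2)) = 6*(8*(-2 + j)) = 6*(-16 + 8*j) = -96 + 48*j)
√(-74*(F(11)/32 - 57) + x(-32, 120)) = √(-74*(√(6 + 11)/32 - 57) + (-96 + 48*(-32))) = √(-74*(√17*(1/32) - 57) + (-96 - 1536)) = √(-74*(√17/32 - 57) - 1632) = √(-74*(-57 + √17/32) - 1632) = √((4218 - 37*√17/16) - 1632) = √(2586 - 37*√17/16)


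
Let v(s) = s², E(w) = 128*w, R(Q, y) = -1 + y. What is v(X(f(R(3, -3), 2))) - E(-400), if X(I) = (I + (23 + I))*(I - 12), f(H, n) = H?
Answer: 108800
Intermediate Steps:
X(I) = (-12 + I)*(23 + 2*I) (X(I) = (23 + 2*I)*(-12 + I) = (-12 + I)*(23 + 2*I))
v(X(f(R(3, -3), 2))) - E(-400) = (-276 - (-1 - 3) + 2*(-1 - 3)²)² - 128*(-400) = (-276 - 1*(-4) + 2*(-4)²)² - 1*(-51200) = (-276 + 4 + 2*16)² + 51200 = (-276 + 4 + 32)² + 51200 = (-240)² + 51200 = 57600 + 51200 = 108800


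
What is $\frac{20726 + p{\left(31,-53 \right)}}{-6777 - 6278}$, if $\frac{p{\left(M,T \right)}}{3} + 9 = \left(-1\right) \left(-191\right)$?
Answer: $- \frac{21272}{13055} \approx -1.6294$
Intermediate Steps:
$p{\left(M,T \right)} = 546$ ($p{\left(M,T \right)} = -27 + 3 \left(\left(-1\right) \left(-191\right)\right) = -27 + 3 \cdot 191 = -27 + 573 = 546$)
$\frac{20726 + p{\left(31,-53 \right)}}{-6777 - 6278} = \frac{20726 + 546}{-6777 - 6278} = \frac{21272}{-13055} = 21272 \left(- \frac{1}{13055}\right) = - \frac{21272}{13055}$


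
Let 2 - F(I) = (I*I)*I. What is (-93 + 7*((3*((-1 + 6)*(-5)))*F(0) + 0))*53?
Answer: -60579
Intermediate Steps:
F(I) = 2 - I³ (F(I) = 2 - I*I*I = 2 - I²*I = 2 - I³)
(-93 + 7*((3*((-1 + 6)*(-5)))*F(0) + 0))*53 = (-93 + 7*((3*((-1 + 6)*(-5)))*(2 - 1*0³) + 0))*53 = (-93 + 7*((3*(5*(-5)))*(2 - 1*0) + 0))*53 = (-93 + 7*((3*(-25))*(2 + 0) + 0))*53 = (-93 + 7*(-75*2 + 0))*53 = (-93 + 7*(-150 + 0))*53 = (-93 + 7*(-150))*53 = (-93 - 1050)*53 = -1143*53 = -60579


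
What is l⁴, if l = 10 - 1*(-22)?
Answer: 1048576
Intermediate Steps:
l = 32 (l = 10 + 22 = 32)
l⁴ = 32⁴ = 1048576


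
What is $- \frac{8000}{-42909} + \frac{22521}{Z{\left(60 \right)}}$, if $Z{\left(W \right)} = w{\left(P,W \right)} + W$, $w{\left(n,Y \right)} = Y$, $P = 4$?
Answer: $\frac{322437863}{1716360} \approx 187.86$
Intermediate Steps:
$Z{\left(W \right)} = 2 W$ ($Z{\left(W \right)} = W + W = 2 W$)
$- \frac{8000}{-42909} + \frac{22521}{Z{\left(60 \right)}} = - \frac{8000}{-42909} + \frac{22521}{2 \cdot 60} = \left(-8000\right) \left(- \frac{1}{42909}\right) + \frac{22521}{120} = \frac{8000}{42909} + 22521 \cdot \frac{1}{120} = \frac{8000}{42909} + \frac{7507}{40} = \frac{322437863}{1716360}$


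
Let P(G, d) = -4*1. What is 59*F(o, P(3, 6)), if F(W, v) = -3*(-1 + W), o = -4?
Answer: 885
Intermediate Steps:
P(G, d) = -4
F(W, v) = 3 - 3*W
59*F(o, P(3, 6)) = 59*(3 - 3*(-4)) = 59*(3 + 12) = 59*15 = 885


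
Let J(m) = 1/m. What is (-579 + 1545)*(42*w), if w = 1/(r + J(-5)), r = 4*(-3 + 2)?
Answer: -9660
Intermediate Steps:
r = -4 (r = 4*(-1) = -4)
w = -5/21 (w = 1/(-4 + 1/(-5)) = 1/(-4 - ⅕) = 1/(-21/5) = -5/21 ≈ -0.23810)
(-579 + 1545)*(42*w) = (-579 + 1545)*(42*(-5/21)) = 966*(-10) = -9660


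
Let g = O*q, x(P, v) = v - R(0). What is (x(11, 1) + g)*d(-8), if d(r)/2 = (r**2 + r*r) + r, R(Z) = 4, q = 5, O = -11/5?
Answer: -3360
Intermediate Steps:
O = -11/5 (O = -11*1/5 = -11/5 ≈ -2.2000)
d(r) = 2*r + 4*r**2 (d(r) = 2*((r**2 + r*r) + r) = 2*((r**2 + r**2) + r) = 2*(2*r**2 + r) = 2*(r + 2*r**2) = 2*r + 4*r**2)
x(P, v) = -4 + v (x(P, v) = v - 1*4 = v - 4 = -4 + v)
g = -11 (g = -11/5*5 = -11)
(x(11, 1) + g)*d(-8) = ((-4 + 1) - 11)*(2*(-8)*(1 + 2*(-8))) = (-3 - 11)*(2*(-8)*(1 - 16)) = -28*(-8)*(-15) = -14*240 = -3360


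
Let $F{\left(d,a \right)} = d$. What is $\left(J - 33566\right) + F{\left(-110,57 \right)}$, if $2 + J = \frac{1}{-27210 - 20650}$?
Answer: $- \frac{1611829081}{47860} \approx -33678.0$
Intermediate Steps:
$J = - \frac{95721}{47860}$ ($J = -2 + \frac{1}{-27210 - 20650} = -2 + \frac{1}{-47860} = -2 - \frac{1}{47860} = - \frac{95721}{47860} \approx -2.0$)
$\left(J - 33566\right) + F{\left(-110,57 \right)} = \left(- \frac{95721}{47860} - 33566\right) - 110 = - \frac{1606564481}{47860} - 110 = - \frac{1611829081}{47860}$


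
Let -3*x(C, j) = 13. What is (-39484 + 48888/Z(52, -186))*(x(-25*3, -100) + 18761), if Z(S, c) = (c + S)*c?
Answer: -4614375996380/6231 ≈ -7.4055e+8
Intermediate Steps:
x(C, j) = -13/3 (x(C, j) = -⅓*13 = -13/3)
Z(S, c) = c*(S + c) (Z(S, c) = (S + c)*c = c*(S + c))
(-39484 + 48888/Z(52, -186))*(x(-25*3, -100) + 18761) = (-39484 + 48888/((-186*(52 - 186))))*(-13/3 + 18761) = (-39484 + 48888/((-186*(-134))))*(56270/3) = (-39484 + 48888/24924)*(56270/3) = (-39484 + 48888*(1/24924))*(56270/3) = (-39484 + 4074/2077)*(56270/3) = -82004194/2077*56270/3 = -4614375996380/6231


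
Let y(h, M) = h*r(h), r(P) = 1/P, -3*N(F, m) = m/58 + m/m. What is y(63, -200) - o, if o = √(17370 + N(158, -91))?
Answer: 1 - √58433318/58 ≈ -130.80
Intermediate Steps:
N(F, m) = -⅓ - m/174 (N(F, m) = -(m/58 + m/m)/3 = -(m*(1/58) + 1)/3 = -(m/58 + 1)/3 = -(1 + m/58)/3 = -⅓ - m/174)
y(h, M) = 1 (y(h, M) = h/h = 1)
o = √58433318/58 (o = √(17370 + (-⅓ - 1/174*(-91))) = √(17370 + (-⅓ + 91/174)) = √(17370 + 11/58) = √(1007471/58) = √58433318/58 ≈ 131.80)
y(63, -200) - o = 1 - √58433318/58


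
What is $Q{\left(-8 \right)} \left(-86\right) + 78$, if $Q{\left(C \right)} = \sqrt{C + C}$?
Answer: $78 - 344 i \approx 78.0 - 344.0 i$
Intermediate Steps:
$Q{\left(C \right)} = \sqrt{2} \sqrt{C}$ ($Q{\left(C \right)} = \sqrt{2 C} = \sqrt{2} \sqrt{C}$)
$Q{\left(-8 \right)} \left(-86\right) + 78 = \sqrt{2} \sqrt{-8} \left(-86\right) + 78 = \sqrt{2} \cdot 2 i \sqrt{2} \left(-86\right) + 78 = 4 i \left(-86\right) + 78 = - 344 i + 78 = 78 - 344 i$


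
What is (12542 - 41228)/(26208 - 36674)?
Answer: 14343/5233 ≈ 2.7409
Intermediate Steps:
(12542 - 41228)/(26208 - 36674) = -28686/(-10466) = -28686*(-1/10466) = 14343/5233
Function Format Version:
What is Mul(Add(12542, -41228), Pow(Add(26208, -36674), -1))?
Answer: Rational(14343, 5233) ≈ 2.7409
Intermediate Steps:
Mul(Add(12542, -41228), Pow(Add(26208, -36674), -1)) = Mul(-28686, Pow(-10466, -1)) = Mul(-28686, Rational(-1, 10466)) = Rational(14343, 5233)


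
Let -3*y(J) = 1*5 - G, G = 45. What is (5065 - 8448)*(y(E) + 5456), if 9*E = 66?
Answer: -55508264/3 ≈ -1.8503e+7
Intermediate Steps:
E = 22/3 (E = (1/9)*66 = 22/3 ≈ 7.3333)
y(J) = 40/3 (y(J) = -(1*5 - 1*45)/3 = -(5 - 45)/3 = -1/3*(-40) = 40/3)
(5065 - 8448)*(y(E) + 5456) = (5065 - 8448)*(40/3 + 5456) = -3383*16408/3 = -55508264/3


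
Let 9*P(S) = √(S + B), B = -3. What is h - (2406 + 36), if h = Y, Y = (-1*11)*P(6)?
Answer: -2442 - 11*√3/9 ≈ -2444.1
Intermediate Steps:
P(S) = √(-3 + S)/9 (P(S) = √(S - 3)/9 = √(-3 + S)/9)
Y = -11*√3/9 (Y = (-1*11)*(√(-3 + 6)/9) = -11*√3/9 ≈ -2.1170)
h = -11*√3/9 ≈ -2.1170
h - (2406 + 36) = -11*√3/9 - (2406 + 36) = -11*√3/9 - 1*2442 = -11*√3/9 - 2442 = -2442 - 11*√3/9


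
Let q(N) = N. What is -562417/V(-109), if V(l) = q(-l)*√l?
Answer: 562417*I*√109/11881 ≈ 494.22*I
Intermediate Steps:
V(l) = -l^(3/2) (V(l) = (-l)*√l = -l^(3/2))
-562417/V(-109) = -562417*(-I*√109/11881) = -(-562417)*I*√109/11881 = 562417*I*√109/11881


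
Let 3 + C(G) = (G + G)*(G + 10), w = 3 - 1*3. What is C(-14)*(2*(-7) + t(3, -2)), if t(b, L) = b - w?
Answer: -1199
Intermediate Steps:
w = 0 (w = 3 - 3 = 0)
C(G) = -3 + 2*G*(10 + G) (C(G) = -3 + (G + G)*(G + 10) = -3 + (2*G)*(10 + G) = -3 + 2*G*(10 + G))
t(b, L) = b (t(b, L) = b - 1*0 = b + 0 = b)
C(-14)*(2*(-7) + t(3, -2)) = (-3 + 2*(-14)² + 20*(-14))*(2*(-7) + 3) = (-3 + 2*196 - 280)*(-14 + 3) = (-3 + 392 - 280)*(-11) = 109*(-11) = -1199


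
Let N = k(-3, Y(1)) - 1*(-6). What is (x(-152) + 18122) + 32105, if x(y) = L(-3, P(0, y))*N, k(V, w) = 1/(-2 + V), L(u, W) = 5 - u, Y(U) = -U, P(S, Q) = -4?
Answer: 251367/5 ≈ 50273.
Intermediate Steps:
N = 29/5 (N = 1/(-2 - 3) - 1*(-6) = 1/(-5) + 6 = -⅕ + 6 = 29/5 ≈ 5.8000)
x(y) = 232/5 (x(y) = (5 - 1*(-3))*(29/5) = (5 + 3)*(29/5) = 8*(29/5) = 232/5)
(x(-152) + 18122) + 32105 = (232/5 + 18122) + 32105 = 90842/5 + 32105 = 251367/5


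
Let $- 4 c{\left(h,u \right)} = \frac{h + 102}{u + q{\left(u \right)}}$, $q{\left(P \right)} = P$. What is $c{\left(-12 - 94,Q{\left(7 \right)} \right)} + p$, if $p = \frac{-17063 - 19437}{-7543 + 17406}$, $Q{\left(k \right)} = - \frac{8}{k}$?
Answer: $- \frac{653041}{157808} \approx -4.1382$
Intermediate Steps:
$c{\left(h,u \right)} = - \frac{102 + h}{8 u}$ ($c{\left(h,u \right)} = - \frac{\left(h + 102\right) \frac{1}{u + u}}{4} = - \frac{\left(102 + h\right) \frac{1}{2 u}}{4} = - \frac{\frac{1}{2} \frac{1}{u} \left(102 + h\right)}{4} = - \frac{102 + h}{8 u}$)
$p = - \frac{36500}{9863} \approx -3.7007$
$c{\left(-12 - 94,Q{\left(7 \right)} \right)} + p = \frac{-102 - \left(-12 - 94\right)}{8 \left(- \frac{8}{7}\right)} - \frac{36500}{9863} = \frac{-102 - -106}{8 \left(\left(-8\right) \frac{1}{7}\right)} - \frac{36500}{9863} = \frac{-102 + 106}{8 \left(- \frac{8}{7}\right)} - \frac{36500}{9863} = \frac{1}{8} \left(- \frac{7}{8}\right) 4 - \frac{36500}{9863} = - \frac{7}{16} - \frac{36500}{9863} = - \frac{653041}{157808}$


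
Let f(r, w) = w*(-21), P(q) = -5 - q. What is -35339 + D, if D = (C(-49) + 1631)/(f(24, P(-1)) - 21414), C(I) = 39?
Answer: -75378254/2133 ≈ -35339.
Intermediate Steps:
f(r, w) = -21*w
D = -167/2133 (D = (39 + 1631)/(-21*(-5 - 1*(-1)) - 21414) = 1670/(-21*(-5 + 1) - 21414) = 1670/(-21*(-4) - 21414) = 1670/(84 - 21414) = 1670/(-21330) = 1670*(-1/21330) = -167/2133 ≈ -0.078293)
-35339 + D = -35339 - 167/2133 = -75378254/2133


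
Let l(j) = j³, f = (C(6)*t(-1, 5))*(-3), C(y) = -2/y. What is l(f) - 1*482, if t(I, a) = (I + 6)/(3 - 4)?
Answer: -607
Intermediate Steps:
t(I, a) = -6 - I (t(I, a) = (6 + I)/(-1) = (6 + I)*(-1) = -6 - I)
f = -5 (f = ((-2/6)*(-6 - 1*(-1)))*(-3) = ((-2*⅙)*(-6 + 1))*(-3) = -⅓*(-5)*(-3) = (5/3)*(-3) = -5)
l(f) - 1*482 = (-5)³ - 1*482 = -125 - 482 = -607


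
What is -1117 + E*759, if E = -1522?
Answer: -1156315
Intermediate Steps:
-1117 + E*759 = -1117 - 1522*759 = -1117 - 1155198 = -1156315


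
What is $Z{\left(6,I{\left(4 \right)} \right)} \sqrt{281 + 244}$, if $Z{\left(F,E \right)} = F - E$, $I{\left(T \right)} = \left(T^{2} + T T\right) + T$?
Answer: $- 150 \sqrt{21} \approx -687.39$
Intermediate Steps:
$I{\left(T \right)} = T + 2 T^{2}$ ($I{\left(T \right)} = \left(T^{2} + T^{2}\right) + T = 2 T^{2} + T = T + 2 T^{2}$)
$Z{\left(6,I{\left(4 \right)} \right)} \sqrt{281 + 244} = \left(6 - 4 \left(1 + 2 \cdot 4\right)\right) \sqrt{281 + 244} = \left(6 - 4 \left(1 + 8\right)\right) \sqrt{525} = \left(6 - 4 \cdot 9\right) 5 \sqrt{21} = \left(6 - 36\right) 5 \sqrt{21} = - 30 \cdot 5 \sqrt{21} = - 150 \sqrt{21}$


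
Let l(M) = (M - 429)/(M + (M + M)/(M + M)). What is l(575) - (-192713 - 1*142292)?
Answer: 96481513/288 ≈ 3.3501e+5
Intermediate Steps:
l(M) = (-429 + M)/(1 + M) (l(M) = (-429 + M)/(M + (2*M)/((2*M))) = (-429 + M)/(M + (2*M)*(1/(2*M))) = (-429 + M)/(M + 1) = (-429 + M)/(1 + M))
l(575) - (-192713 - 1*142292) = (-429 + 575)/(1 + 575) - (-192713 - 1*142292) = 146/576 - (-192713 - 142292) = (1/576)*146 - 1*(-335005) = 73/288 + 335005 = 96481513/288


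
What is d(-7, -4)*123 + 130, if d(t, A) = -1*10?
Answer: -1100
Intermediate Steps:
d(t, A) = -10
d(-7, -4)*123 + 130 = -10*123 + 130 = -1230 + 130 = -1100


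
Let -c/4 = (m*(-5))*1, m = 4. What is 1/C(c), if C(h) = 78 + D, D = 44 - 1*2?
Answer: 1/120 ≈ 0.0083333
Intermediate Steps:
D = 42 (D = 44 - 2 = 42)
c = 80 (c = -4*4*(-5) = -(-80) = -4*(-20) = 80)
C(h) = 120 (C(h) = 78 + 42 = 120)
1/C(c) = 1/120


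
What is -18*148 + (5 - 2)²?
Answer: -2655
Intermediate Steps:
-18*148 + (5 - 2)² = -2664 + 3² = -2664 + 9 = -2655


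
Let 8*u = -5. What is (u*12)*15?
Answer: -225/2 ≈ -112.50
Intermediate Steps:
u = -5/8 (u = (⅛)*(-5) = -5/8 ≈ -0.62500)
(u*12)*15 = -5/8*12*15 = -15/2*15 = -225/2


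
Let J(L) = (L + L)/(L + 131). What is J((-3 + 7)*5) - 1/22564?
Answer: 902409/3407164 ≈ 0.26486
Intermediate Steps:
J(L) = 2*L/(131 + L) (J(L) = (2*L)/(131 + L) = 2*L/(131 + L))
J((-3 + 7)*5) - 1/22564 = 2*((-3 + 7)*5)/(131 + (-3 + 7)*5) - 1/22564 = 2*(4*5)/(131 + 4*5) - 1*1/22564 = 2*20/(131 + 20) - 1/22564 = 2*20/151 - 1/22564 = 2*20*(1/151) - 1/22564 = 40/151 - 1/22564 = 902409/3407164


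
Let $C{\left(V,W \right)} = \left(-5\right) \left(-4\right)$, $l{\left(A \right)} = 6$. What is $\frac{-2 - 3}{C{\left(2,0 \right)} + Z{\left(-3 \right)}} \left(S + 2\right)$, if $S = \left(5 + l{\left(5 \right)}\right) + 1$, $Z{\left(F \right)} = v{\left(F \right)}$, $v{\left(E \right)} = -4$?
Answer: $- \frac{35}{8} \approx -4.375$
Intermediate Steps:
$Z{\left(F \right)} = -4$
$S = 12$ ($S = \left(5 + 6\right) + 1 = 11 + 1 = 12$)
$C{\left(V,W \right)} = 20$
$\frac{-2 - 3}{C{\left(2,0 \right)} + Z{\left(-3 \right)}} \left(S + 2\right) = \frac{-2 - 3}{20 - 4} \left(12 + 2\right) = - \frac{5}{16} \cdot 14 = \left(-5\right) \frac{1}{16} \cdot 14 = \left(- \frac{5}{16}\right) 14 = - \frac{35}{8}$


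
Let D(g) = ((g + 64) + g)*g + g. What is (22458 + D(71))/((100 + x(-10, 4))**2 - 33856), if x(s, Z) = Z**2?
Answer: -2477/1360 ≈ -1.8213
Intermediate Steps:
D(g) = g + g*(64 + 2*g) (D(g) = ((64 + g) + g)*g + g = (64 + 2*g)*g + g = g*(64 + 2*g) + g = g + g*(64 + 2*g))
(22458 + D(71))/((100 + x(-10, 4))**2 - 33856) = (22458 + 71*(65 + 2*71))/((100 + 4**2)**2 - 33856) = (22458 + 71*(65 + 142))/((100 + 16)**2 - 33856) = (22458 + 71*207)/(116**2 - 33856) = (22458 + 14697)/(13456 - 33856) = 37155/(-20400) = 37155*(-1/20400) = -2477/1360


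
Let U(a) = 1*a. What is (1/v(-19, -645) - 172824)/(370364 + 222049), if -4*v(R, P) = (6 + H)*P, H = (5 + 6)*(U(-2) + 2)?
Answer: -334414438/1146319155 ≈ -0.29173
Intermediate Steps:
U(a) = a
H = 0 (H = (5 + 6)*(-2 + 2) = 11*0 = 0)
v(R, P) = -3*P/2 (v(R, P) = -(6 + 0)*P/4 = -3*P/2)
(1/v(-19, -645) - 172824)/(370364 + 222049) = (1/(-3/2*(-645)) - 172824)/(370364 + 222049) = (1/(1935/2) - 172824)/592413 = (2/1935 - 172824)*(1/592413) = -334414438/1935*1/592413 = -334414438/1146319155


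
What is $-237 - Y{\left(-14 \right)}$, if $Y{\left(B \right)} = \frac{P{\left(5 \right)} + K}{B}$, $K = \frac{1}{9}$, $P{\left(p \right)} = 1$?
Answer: $- \frac{14926}{63} \approx -236.92$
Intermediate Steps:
$K = \frac{1}{9} \approx 0.11111$
$Y{\left(B \right)} = \frac{10}{9 B}$ ($Y{\left(B \right)} = \frac{1 + \frac{1}{9}}{B} = \frac{10}{9 B}$)
$-237 - Y{\left(-14 \right)} = -237 - \frac{10}{9 \left(-14\right)} = -237 - \frac{10}{9} \left(- \frac{1}{14}\right) = -237 - - \frac{5}{63} = -237 + \frac{5}{63} = - \frac{14926}{63}$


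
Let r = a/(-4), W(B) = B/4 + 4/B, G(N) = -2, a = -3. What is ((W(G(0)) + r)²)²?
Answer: 2401/256 ≈ 9.3789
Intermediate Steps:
W(B) = 4/B + B/4 (W(B) = B*(¼) + 4/B = B/4 + 4/B = 4/B + B/4)
r = ¾ (r = -3/(-4) = -3*(-¼) = ¾ ≈ 0.75000)
((W(G(0)) + r)²)² = (((4/(-2) + (¼)*(-2)) + ¾)²)² = (((4*(-½) - ½) + ¾)²)² = (((-2 - ½) + ¾)²)² = ((-5/2 + ¾)²)² = ((-7/4)²)² = (49/16)² = 2401/256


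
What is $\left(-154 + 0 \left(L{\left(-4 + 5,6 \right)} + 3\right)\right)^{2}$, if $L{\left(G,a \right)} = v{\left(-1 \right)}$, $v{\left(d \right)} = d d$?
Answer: $23716$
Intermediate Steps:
$v{\left(d \right)} = d^{2}$
$L{\left(G,a \right)} = 1$ ($L{\left(G,a \right)} = \left(-1\right)^{2} = 1$)
$\left(-154 + 0 \left(L{\left(-4 + 5,6 \right)} + 3\right)\right)^{2} = \left(-154 + 0 \left(1 + 3\right)\right)^{2} = \left(-154 + 0 \cdot 4\right)^{2} = \left(-154 + 0\right)^{2} = \left(-154\right)^{2} = 23716$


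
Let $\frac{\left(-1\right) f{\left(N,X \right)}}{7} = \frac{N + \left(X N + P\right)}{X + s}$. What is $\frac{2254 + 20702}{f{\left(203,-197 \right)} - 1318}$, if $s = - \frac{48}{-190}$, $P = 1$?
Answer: $- \frac{143023532}{17031031} \approx -8.3978$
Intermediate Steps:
$s = \frac{24}{95}$ ($s = \left(-48\right) \left(- \frac{1}{190}\right) = \frac{24}{95} \approx 0.25263$)
$f{\left(N,X \right)} = - \frac{7 \left(1 + N + N X\right)}{\frac{24}{95} + X}$ ($f{\left(N,X \right)} = - 7 \frac{N + \left(X N + 1\right)}{X + \frac{24}{95}} = - 7 \frac{N + \left(N X + 1\right)}{\frac{24}{95} + X} = - 7 \frac{N + \left(1 + N X\right)}{\frac{24}{95} + X} = - 7 \frac{1 + N + N X}{\frac{24}{95} + X} = - \frac{7 \left(1 + N + N X\right)}{\frac{24}{95} + X}$)
$\frac{2254 + 20702}{f{\left(203,-197 \right)} - 1318} = \frac{2254 + 20702}{\frac{665 \left(-1 - 203 - 203 \left(-197\right)\right)}{24 + 95 \left(-197\right)} - 1318} = \frac{22956}{\frac{665 \left(-1 - 203 + 39991\right)}{24 - 18715} - 1318} = \frac{22956}{665 \frac{1}{-18691} \cdot 39787 - 1318} = \frac{22956}{665 \left(- \frac{1}{18691}\right) 39787 - 1318} = \frac{22956}{- \frac{26458355}{18691} - 1318} = \frac{22956}{- \frac{51093093}{18691}} = 22956 \left(- \frac{18691}{51093093}\right) = - \frac{143023532}{17031031}$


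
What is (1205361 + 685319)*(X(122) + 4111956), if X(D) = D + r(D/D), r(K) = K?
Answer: 7774625523720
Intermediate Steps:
X(D) = 1 + D (X(D) = D + D/D = D + 1 = 1 + D)
(1205361 + 685319)*(X(122) + 4111956) = (1205361 + 685319)*((1 + 122) + 4111956) = 1890680*(123 + 4111956) = 1890680*4112079 = 7774625523720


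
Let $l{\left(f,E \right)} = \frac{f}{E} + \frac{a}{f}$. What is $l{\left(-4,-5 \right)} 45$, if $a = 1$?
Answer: $\frac{99}{4} \approx 24.75$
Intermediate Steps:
$l{\left(f,E \right)} = \frac{1}{f} + \frac{f}{E}$ ($l{\left(f,E \right)} = \frac{f}{E} + 1 \frac{1}{f} = \frac{f}{E} + \frac{1}{f} = \frac{1}{f} + \frac{f}{E}$)
$l{\left(-4,-5 \right)} 45 = \left(\frac{1}{-4} - \frac{4}{-5}\right) 45 = \left(- \frac{1}{4} - - \frac{4}{5}\right) 45 = \left(- \frac{1}{4} + \frac{4}{5}\right) 45 = \frac{11}{20} \cdot 45 = \frac{99}{4}$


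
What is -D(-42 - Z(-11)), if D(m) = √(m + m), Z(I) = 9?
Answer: -I*√102 ≈ -10.1*I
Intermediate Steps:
D(m) = √2*√m (D(m) = √(2*m) = √2*√m)
-D(-42 - Z(-11)) = -√2*√(-42 - 1*9) = -√2*√(-42 - 9) = -√2*√(-51) = -√2*I*√51 = -I*√102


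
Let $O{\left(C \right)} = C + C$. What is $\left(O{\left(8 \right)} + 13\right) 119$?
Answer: $3451$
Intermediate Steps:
$O{\left(C \right)} = 2 C$
$\left(O{\left(8 \right)} + 13\right) 119 = \left(2 \cdot 8 + 13\right) 119 = \left(16 + 13\right) 119 = 29 \cdot 119 = 3451$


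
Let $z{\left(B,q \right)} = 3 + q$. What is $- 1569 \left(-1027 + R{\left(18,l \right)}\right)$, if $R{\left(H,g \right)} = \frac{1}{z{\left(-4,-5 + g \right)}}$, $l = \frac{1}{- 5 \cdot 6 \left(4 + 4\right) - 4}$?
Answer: $\frac{262779781}{163} \approx 1.6121 \cdot 10^{6}$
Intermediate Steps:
$l = - \frac{1}{244}$ ($l = \frac{1}{- 5 \cdot 6 \cdot 8 - 4} = \frac{1}{\left(-5\right) 48 - 4} = \frac{1}{-240 - 4} = \frac{1}{-244} = - \frac{1}{244} \approx -0.0040984$)
$R{\left(H,g \right)} = \frac{1}{-2 + g}$ ($R{\left(H,g \right)} = \frac{1}{3 + \left(-5 + g\right)} = \frac{1}{-2 + g}$)
$- 1569 \left(-1027 + R{\left(18,l \right)}\right) = - 1569 \left(-1027 + \frac{1}{-2 - \frac{1}{244}}\right) = - 1569 \left(-1027 + \frac{1}{- \frac{489}{244}}\right) = - 1569 \left(-1027 - \frac{244}{489}\right) = \left(-1569\right) \left(- \frac{502447}{489}\right) = \frac{262779781}{163}$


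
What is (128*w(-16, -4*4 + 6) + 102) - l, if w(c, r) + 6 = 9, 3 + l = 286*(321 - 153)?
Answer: -47559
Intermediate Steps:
l = 48045 (l = -3 + 286*(321 - 153) = -3 + 286*168 = -3 + 48048 = 48045)
w(c, r) = 3 (w(c, r) = -6 + 9 = 3)
(128*w(-16, -4*4 + 6) + 102) - l = (128*3 + 102) - 1*48045 = (384 + 102) - 48045 = 486 - 48045 = -47559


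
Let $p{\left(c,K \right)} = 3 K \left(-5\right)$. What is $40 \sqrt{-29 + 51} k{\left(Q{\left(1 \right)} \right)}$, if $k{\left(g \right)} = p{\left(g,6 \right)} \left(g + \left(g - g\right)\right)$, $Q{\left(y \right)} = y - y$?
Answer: $0$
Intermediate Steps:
$p{\left(c,K \right)} = - 15 K$
$Q{\left(y \right)} = 0$
$k{\left(g \right)} = - 90 g$ ($k{\left(g \right)} = \left(-15\right) 6 \left(g + \left(g - g\right)\right) = - 90 \left(g + 0\right) = - 90 g$)
$40 \sqrt{-29 + 51} k{\left(Q{\left(1 \right)} \right)} = 40 \sqrt{-29 + 51} \left(\left(-90\right) 0\right) = 40 \sqrt{22} \cdot 0 = 0$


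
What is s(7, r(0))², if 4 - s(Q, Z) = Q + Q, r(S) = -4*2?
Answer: 100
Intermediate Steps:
r(S) = -8
s(Q, Z) = 4 - 2*Q (s(Q, Z) = 4 - (Q + Q) = 4 - 2*Q)
s(7, r(0))² = (4 - 2*7)² = (4 - 14)² = (-10)² = 100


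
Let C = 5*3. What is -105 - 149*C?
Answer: -2340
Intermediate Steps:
C = 15
-105 - 149*C = -105 - 149*15 = -105 - 2235 = -2340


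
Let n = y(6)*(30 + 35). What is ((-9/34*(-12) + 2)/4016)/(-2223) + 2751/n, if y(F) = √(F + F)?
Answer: -11/18971082 + 917*√3/130 ≈ 12.218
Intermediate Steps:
y(F) = √2*√F (y(F) = √(2*F) = √2*√F)
n = 130*√3 (n = (√2*√6)*(30 + 35) = (2*√3)*65 = 130*√3 ≈ 225.17)
((-9/34*(-12) + 2)/4016)/(-2223) + 2751/n = ((-9/34*(-12) + 2)/4016)/(-2223) + 2751/((130*√3)) = ((-9*1/34*(-12) + 2)*(1/4016))*(-1/2223) + 2751*(√3/390) = ((-9/34*(-12) + 2)*(1/4016))*(-1/2223) + 917*√3/130 = ((54/17 + 2)*(1/4016))*(-1/2223) + 917*√3/130 = ((88/17)*(1/4016))*(-1/2223) + 917*√3/130 = (11/8534)*(-1/2223) + 917*√3/130 = -11/18971082 + 917*√3/130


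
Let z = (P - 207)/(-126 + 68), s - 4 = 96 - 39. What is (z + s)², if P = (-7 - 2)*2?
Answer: 14160169/3364 ≈ 4209.3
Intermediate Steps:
s = 61 (s = 4 + (96 - 39) = 4 + 57 = 61)
P = -18 (P = -9*2 = -18)
z = 225/58 (z = (-18 - 207)/(-126 + 68) = -225/(-58) = -225*(-1/58) = 225/58 ≈ 3.8793)
(z + s)² = (225/58 + 61)² = (3763/58)² = 14160169/3364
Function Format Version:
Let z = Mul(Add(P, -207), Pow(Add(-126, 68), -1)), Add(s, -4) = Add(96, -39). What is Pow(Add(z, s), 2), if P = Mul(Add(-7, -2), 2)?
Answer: Rational(14160169, 3364) ≈ 4209.3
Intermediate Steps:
s = 61 (s = Add(4, Add(96, -39)) = Add(4, 57) = 61)
P = -18 (P = Mul(-9, 2) = -18)
z = Rational(225, 58) (z = Mul(Add(-18, -207), Pow(Add(-126, 68), -1)) = Mul(-225, Pow(-58, -1)) = Mul(-225, Rational(-1, 58)) = Rational(225, 58) ≈ 3.8793)
Pow(Add(z, s), 2) = Pow(Add(Rational(225, 58), 61), 2) = Pow(Rational(3763, 58), 2) = Rational(14160169, 3364)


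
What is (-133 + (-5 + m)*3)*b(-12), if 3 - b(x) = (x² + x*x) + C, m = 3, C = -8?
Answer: 38503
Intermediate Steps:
b(x) = 11 - 2*x² (b(x) = 3 - ((x² + x*x) - 8) = 3 - ((x² + x²) - 8) = 3 - (2*x² - 8) = 3 - (-8 + 2*x²) = 3 + (8 - 2*x²) = 11 - 2*x²)
(-133 + (-5 + m)*3)*b(-12) = (-133 + (-5 + 3)*3)*(11 - 2*(-12)²) = (-133 - 2*3)*(11 - 2*144) = (-133 - 6)*(11 - 288) = -139*(-277) = 38503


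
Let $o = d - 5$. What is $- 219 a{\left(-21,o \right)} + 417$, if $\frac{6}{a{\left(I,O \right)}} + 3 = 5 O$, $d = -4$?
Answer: $\frac{3555}{8} \approx 444.38$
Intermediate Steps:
$o = -9$ ($o = -4 - 5 = -9$)
$a{\left(I,O \right)} = \frac{6}{-3 + 5 O}$
$- 219 a{\left(-21,o \right)} + 417 = - 219 \frac{6}{-3 + 5 \left(-9\right)} + 417 = - 219 \frac{6}{-3 - 45} + 417 = - 219 \frac{6}{-48} + 417 = - 219 \cdot 6 \left(- \frac{1}{48}\right) + 417 = \left(-219\right) \left(- \frac{1}{8}\right) + 417 = \frac{219}{8} + 417 = \frac{3555}{8}$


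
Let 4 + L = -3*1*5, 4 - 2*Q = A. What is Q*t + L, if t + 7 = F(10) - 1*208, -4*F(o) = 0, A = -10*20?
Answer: -21949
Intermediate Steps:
A = -200
Q = 102 (Q = 2 - 1/2*(-200) = 2 + 100 = 102)
F(o) = 0 (F(o) = -1/4*0 = 0)
L = -19 (L = -4 - 3*1*5 = -4 - 3*5 = -4 - 15 = -19)
t = -215 (t = -7 + (0 - 1*208) = -7 + (0 - 208) = -7 - 208 = -215)
Q*t + L = 102*(-215) - 19 = -21930 - 19 = -21949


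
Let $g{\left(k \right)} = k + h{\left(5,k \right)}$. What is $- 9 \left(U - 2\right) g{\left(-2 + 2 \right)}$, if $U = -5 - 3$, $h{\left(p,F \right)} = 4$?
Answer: $360$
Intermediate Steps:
$U = -8$
$g{\left(k \right)} = 4 + k$ ($g{\left(k \right)} = k + 4 = 4 + k$)
$- 9 \left(U - 2\right) g{\left(-2 + 2 \right)} = - 9 \left(-8 - 2\right) \left(4 + \left(-2 + 2\right)\right) = - 9 \left(-8 - 2\right) \left(4 + 0\right) = \left(-9\right) \left(-10\right) 4 = 90 \cdot 4 = 360$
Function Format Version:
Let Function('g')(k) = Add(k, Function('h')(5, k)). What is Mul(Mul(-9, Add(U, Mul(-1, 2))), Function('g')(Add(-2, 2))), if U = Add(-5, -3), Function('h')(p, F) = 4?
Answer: 360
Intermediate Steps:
U = -8
Function('g')(k) = Add(4, k) (Function('g')(k) = Add(k, 4) = Add(4, k))
Mul(Mul(-9, Add(U, Mul(-1, 2))), Function('g')(Add(-2, 2))) = Mul(Mul(-9, Add(-8, Mul(-1, 2))), Add(4, Add(-2, 2))) = Mul(Mul(-9, Add(-8, -2)), Add(4, 0)) = Mul(Mul(-9, -10), 4) = Mul(90, 4) = 360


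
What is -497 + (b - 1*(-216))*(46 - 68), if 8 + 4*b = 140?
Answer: -5975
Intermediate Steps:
b = 33 (b = -2 + (1/4)*140 = -2 + 35 = 33)
-497 + (b - 1*(-216))*(46 - 68) = -497 + (33 - 1*(-216))*(46 - 68) = -497 + (33 + 216)*(-22) = -497 + 249*(-22) = -497 - 5478 = -5975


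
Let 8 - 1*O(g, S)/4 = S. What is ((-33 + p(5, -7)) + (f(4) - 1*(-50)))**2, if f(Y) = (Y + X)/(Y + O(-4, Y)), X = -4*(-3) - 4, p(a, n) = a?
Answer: 12769/25 ≈ 510.76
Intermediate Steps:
O(g, S) = 32 - 4*S
X = 8 (X = 12 - 4 = 8)
f(Y) = (8 + Y)/(32 - 3*Y) (f(Y) = (Y + 8)/(Y + (32 - 4*Y)) = (8 + Y)/(32 - 3*Y))
((-33 + p(5, -7)) + (f(4) - 1*(-50)))**2 = ((-33 + 5) + ((-8 - 1*4)/(-32 + 3*4) - 1*(-50)))**2 = (-28 + ((-8 - 4)/(-32 + 12) + 50))**2 = (-28 + (-12/(-20) + 50))**2 = (-28 + (-1/20*(-12) + 50))**2 = (-28 + (3/5 + 50))**2 = (-28 + 253/5)**2 = (113/5)**2 = 12769/25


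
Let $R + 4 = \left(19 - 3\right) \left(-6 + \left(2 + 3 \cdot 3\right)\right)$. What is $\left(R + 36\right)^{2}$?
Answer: $12544$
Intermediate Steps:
$R = 76$ ($R = -4 + \left(19 - 3\right) \left(-6 + \left(2 + 3 \cdot 3\right)\right) = -4 + 16 \left(-6 + \left(2 + 9\right)\right) = -4 + 16 \left(-6 + 11\right) = -4 + 16 \cdot 5 = -4 + 80 = 76$)
$\left(R + 36\right)^{2} = \left(76 + 36\right)^{2} = 112^{2} = 12544$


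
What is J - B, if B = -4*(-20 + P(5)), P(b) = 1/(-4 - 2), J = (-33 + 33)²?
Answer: -242/3 ≈ -80.667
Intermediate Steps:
J = 0 (J = 0² = 0)
P(b) = -⅙ (P(b) = 1/(-6) = -⅙)
B = 242/3 (B = -4*(-20 - ⅙) = -4*(-121/6) = 242/3 ≈ 80.667)
J - B = 0 - 1*242/3 = 0 - 242/3 = -242/3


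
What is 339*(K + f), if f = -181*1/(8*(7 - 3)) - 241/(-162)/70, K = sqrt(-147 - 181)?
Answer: -57766391/30240 + 678*I*sqrt(82) ≈ -1910.3 + 6139.6*I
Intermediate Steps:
K = 2*I*sqrt(82) (K = sqrt(-328) = 2*I*sqrt(82) ≈ 18.111*I)
f = -511207/90720 (f = -181/(8*4) - 241*(-1/162)*(1/70) = -181/32 + (241/162)*(1/70) = -181*1/32 + 241/11340 = -181/32 + 241/11340 = -511207/90720 ≈ -5.6350)
339*(K + f) = 339*(2*I*sqrt(82) - 511207/90720) = 339*(-511207/90720 + 2*I*sqrt(82)) = -57766391/30240 + 678*I*sqrt(82)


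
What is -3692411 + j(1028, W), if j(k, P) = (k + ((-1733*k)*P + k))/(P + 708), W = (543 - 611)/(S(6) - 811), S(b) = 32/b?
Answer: -789962292923/213930 ≈ -3.6926e+6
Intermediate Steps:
W = 204/2417 (W = (543 - 611)/(32/6 - 811) = -68/(32*(⅙) - 811) = -68/(16/3 - 811) = -68/(-2417/3) = -68*(-3/2417) = 204/2417 ≈ 0.084402)
j(k, P) = (2*k - 1733*P*k)/(708 + P) (j(k, P) = (k + (-1733*P*k + k))/(708 + P) = (k + (k - 1733*P*k))/(708 + P) = (2*k - 1733*P*k)/(708 + P))
-3692411 + j(1028, W) = -3692411 + 1028*(2 - 1733*204/2417)/(708 + 204/2417) = -3692411 + 1028*(2 - 353532/2417)/(1711440/2417) = -3692411 + 1028*(2417/1711440)*(-348698/2417) = -3692411 - 44807693/213930 = -789962292923/213930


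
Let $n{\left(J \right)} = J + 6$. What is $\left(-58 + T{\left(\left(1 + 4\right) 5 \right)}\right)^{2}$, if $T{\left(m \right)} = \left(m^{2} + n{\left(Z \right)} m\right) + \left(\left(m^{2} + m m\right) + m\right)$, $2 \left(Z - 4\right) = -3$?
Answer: $\frac{16883881}{4} \approx 4.221 \cdot 10^{6}$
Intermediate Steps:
$Z = \frac{5}{2}$ ($Z = 4 + \frac{1}{2} \left(-3\right) = 4 - \frac{3}{2} = \frac{5}{2} \approx 2.5$)
$n{\left(J \right)} = 6 + J$
$T{\left(m \right)} = 3 m^{2} + \frac{19 m}{2}$ ($T{\left(m \right)} = \left(m^{2} + \left(6 + \frac{5}{2}\right) m\right) + \left(\left(m^{2} + m m\right) + m\right) = \left(m^{2} + \frac{17 m}{2}\right) + \left(\left(m^{2} + m^{2}\right) + m\right) = \left(m^{2} + \frac{17 m}{2}\right) + \left(2 m^{2} + m\right) = \left(m^{2} + \frac{17 m}{2}\right) + \left(m + 2 m^{2}\right) = 3 m^{2} + \frac{19 m}{2}$)
$\left(-58 + T{\left(\left(1 + 4\right) 5 \right)}\right)^{2} = \left(-58 + \frac{\left(1 + 4\right) 5 \left(19 + 6 \left(1 + 4\right) 5\right)}{2}\right)^{2} = \left(-58 + \frac{5 \cdot 5 \left(19 + 6 \cdot 5 \cdot 5\right)}{2}\right)^{2} = \left(-58 + \frac{1}{2} \cdot 25 \left(19 + 6 \cdot 25\right)\right)^{2} = \left(-58 + \frac{1}{2} \cdot 25 \left(19 + 150\right)\right)^{2} = \left(-58 + \frac{1}{2} \cdot 25 \cdot 169\right)^{2} = \left(-58 + \frac{4225}{2}\right)^{2} = \left(\frac{4109}{2}\right)^{2} = \frac{16883881}{4}$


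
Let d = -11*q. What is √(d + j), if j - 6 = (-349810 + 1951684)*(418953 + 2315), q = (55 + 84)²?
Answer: √674818043707 ≈ 8.2147e+5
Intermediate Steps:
q = 19321 (q = 139² = 19321)
j = 674818256238 (j = 6 + (-349810 + 1951684)*(418953 + 2315) = 6 + 1601874*421268 = 6 + 674818256232 = 674818256238)
d = -212531 (d = -11*19321 = -212531)
√(d + j) = √(-212531 + 674818256238) = √674818043707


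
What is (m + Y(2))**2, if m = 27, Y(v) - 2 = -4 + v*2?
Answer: 841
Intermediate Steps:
Y(v) = -2 + 2*v (Y(v) = 2 + (-4 + v*2) = 2 + (-4 + 2*v) = -2 + 2*v)
(m + Y(2))**2 = (27 + (-2 + 2*2))**2 = (27 + (-2 + 4))**2 = (27 + 2)**2 = 29**2 = 841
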